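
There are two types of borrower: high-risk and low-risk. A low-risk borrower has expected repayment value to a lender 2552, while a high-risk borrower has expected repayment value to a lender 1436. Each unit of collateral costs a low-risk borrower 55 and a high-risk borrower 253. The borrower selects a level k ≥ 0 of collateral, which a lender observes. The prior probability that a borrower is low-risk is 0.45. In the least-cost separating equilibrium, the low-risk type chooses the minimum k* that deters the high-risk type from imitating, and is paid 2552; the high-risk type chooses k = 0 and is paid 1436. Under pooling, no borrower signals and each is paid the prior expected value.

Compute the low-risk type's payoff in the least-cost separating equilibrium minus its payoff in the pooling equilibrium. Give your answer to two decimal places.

Least-cost separating signal: k* solves 1436 = 2552 − 253·k*, so k* = (2552 − 1436)/253 ≈ 4.4111.
Low-risk type's separating payoff: 2552 − 55 × k* = 2552 − 55 × (2552 − 1436)/253 = 2552 − 61380/253 ≈ 2309.3913.
Pooling payoff: 0.45 × 2552 + 0.55 × 1436 = 1938.2.
Difference: 2309.3913 − 1938.2 = 371.1913, i.e. 371.19 to two decimal places.
The low-risk type prefers to separate.

371.19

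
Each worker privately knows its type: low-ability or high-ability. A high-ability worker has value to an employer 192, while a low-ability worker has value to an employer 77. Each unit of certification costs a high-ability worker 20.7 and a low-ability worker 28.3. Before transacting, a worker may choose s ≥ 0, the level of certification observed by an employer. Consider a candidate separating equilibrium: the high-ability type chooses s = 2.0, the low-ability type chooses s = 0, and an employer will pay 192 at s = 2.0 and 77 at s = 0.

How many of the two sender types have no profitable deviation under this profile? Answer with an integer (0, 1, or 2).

1

Low-ability type: stay at 0 → 77; mimic → 192 − 28.3 × 2.0 = 135.4. IC fails (77 < 135.4).
High-ability type: signal → 192 − 20.7 × 2.0 = 150.6; deviate to 0 → 77. IC holds (150.6 ≥ 77).
1 of 2 constraints hold, so this profile is not an equilibrium.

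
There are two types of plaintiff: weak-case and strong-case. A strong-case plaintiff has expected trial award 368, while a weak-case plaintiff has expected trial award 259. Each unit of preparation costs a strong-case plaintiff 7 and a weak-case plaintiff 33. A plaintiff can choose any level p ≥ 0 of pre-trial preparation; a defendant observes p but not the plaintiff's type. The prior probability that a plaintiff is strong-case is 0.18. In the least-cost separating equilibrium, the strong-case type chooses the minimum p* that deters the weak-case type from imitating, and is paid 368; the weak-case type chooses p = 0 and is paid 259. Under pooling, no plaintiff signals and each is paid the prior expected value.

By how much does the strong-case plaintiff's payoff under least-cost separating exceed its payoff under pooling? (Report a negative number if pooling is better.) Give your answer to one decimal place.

66.3

Least-cost separating signal: p* solves 259 = 368 − 33·p*, so p* = (368 − 259)/33 ≈ 3.3030.
Strong-case type's separating payoff: 368 − 7 × p* = 368 − 7 × (368 − 259)/33 = 368 − 763/33 ≈ 344.879.
Pooling payoff: 0.18 × 368 + 0.82 × 259 = 278.62.
Difference: 344.879 − 278.62 = 66.259, i.e. 66.3 to one decimal place.
The strong-case type prefers to separate.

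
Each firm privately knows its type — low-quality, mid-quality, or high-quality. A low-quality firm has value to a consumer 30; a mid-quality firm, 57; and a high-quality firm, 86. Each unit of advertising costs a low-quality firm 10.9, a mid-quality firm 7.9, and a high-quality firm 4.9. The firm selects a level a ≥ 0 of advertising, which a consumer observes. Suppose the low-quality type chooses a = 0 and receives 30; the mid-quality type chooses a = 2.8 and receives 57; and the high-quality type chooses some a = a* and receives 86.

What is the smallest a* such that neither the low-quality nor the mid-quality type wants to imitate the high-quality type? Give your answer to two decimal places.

6.47

Low-quality type (on-path payoff 30) won't mimic when 30 ≥ 86 − 10.9·a*, i.e. a* ≥ 5.14.
Mid-quality type (on-path payoff 57 − 7.9×2.8 = 34.88) won't mimic when 34.88 ≥ 86 − 7.9·a*, i.e. a* ≥ 6.47.
Both must hold, so a* = max(5.14, 6.47) = 6.47. The mid-quality type's constraint binds.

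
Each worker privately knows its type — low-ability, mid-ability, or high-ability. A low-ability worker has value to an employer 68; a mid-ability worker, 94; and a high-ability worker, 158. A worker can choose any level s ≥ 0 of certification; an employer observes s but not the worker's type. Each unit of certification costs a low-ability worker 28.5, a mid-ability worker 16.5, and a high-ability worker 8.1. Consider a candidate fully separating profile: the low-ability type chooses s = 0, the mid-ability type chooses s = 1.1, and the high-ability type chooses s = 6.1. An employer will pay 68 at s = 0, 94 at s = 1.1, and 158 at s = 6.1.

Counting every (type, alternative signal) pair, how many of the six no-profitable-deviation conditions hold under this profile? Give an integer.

6

Low-ability (own payoff 68): to s=1.1 gives 94 − 28.5×1.1 = 62.65 → no gain ✓; to s=6.1 gives 158 − 28.5×6.1 = -15.85 → no gain ✓.
Mid-ability (own payoff 94 − 16.5×1.1 = 75.85): to s=0 gives 68 → no gain ✓; to s=6.1 gives 158 − 16.5×6.1 = 57.35 → no gain ✓.
High-ability (own payoff 158 − 8.1×6.1 = 108.59): to s=0 gives 68 → no gain ✓; to s=1.1 gives 94 − 8.1×1.1 = 85.09 → no gain ✓.
6 of the 6 constraints hold; this profile is a separating equilibrium.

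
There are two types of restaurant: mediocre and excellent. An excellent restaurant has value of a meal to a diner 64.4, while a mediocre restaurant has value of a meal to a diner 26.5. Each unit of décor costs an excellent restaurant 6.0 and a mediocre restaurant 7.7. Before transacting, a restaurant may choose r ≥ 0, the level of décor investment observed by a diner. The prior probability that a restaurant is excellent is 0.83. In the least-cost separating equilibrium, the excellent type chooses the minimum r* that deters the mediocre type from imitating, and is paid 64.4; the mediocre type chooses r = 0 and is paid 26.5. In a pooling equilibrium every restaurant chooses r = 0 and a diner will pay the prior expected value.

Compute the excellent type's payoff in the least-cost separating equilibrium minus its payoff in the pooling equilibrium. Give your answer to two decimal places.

Least-cost separating signal: r* solves 26.5 = 64.4 − 7.7·r*, so r* = (64.4 − 26.5)/7.7 ≈ 4.9221.
Excellent type's separating payoff: 64.4 − 6.0 × r* = 64.4 − 6.0 × (64.4 − 26.5)/7.7 = 64.4 − 227.4/7.7 ≈ 34.8675.
Pooling payoff: 0.83 × 64.4 + 0.17 × 26.5 = 57.957.
Difference: 34.8675 − 57.957 = -23.0895, i.e. -23.09 to two decimal places.
The excellent type would prefer the pooling outcome.

-23.09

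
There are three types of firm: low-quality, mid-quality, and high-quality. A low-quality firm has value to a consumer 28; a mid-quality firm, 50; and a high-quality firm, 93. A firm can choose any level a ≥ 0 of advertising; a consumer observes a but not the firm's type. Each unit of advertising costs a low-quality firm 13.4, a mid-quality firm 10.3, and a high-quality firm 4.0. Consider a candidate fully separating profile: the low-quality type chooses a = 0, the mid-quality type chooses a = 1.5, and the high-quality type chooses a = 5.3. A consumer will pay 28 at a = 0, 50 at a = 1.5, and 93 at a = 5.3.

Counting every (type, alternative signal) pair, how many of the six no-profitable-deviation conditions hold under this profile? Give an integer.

High-quality (own payoff 93 − 4.0×5.3 = 71.8): to a=0 gives 28 → no gain ✓; to a=1.5 gives 50 − 4.0×1.5 = 44 → no gain ✓.
Low-quality (own payoff 28): to a=1.5 gives 50 − 13.4×1.5 = 29.9 → profitable ✗; to a=5.3 gives 93 − 13.4×5.3 = 21.98 → no gain ✓.
Mid-quality (own payoff 50 − 10.3×1.5 = 34.55): to a=0 gives 28 → no gain ✓; to a=5.3 gives 93 − 10.3×5.3 = 38.41 → profitable ✗.
4 of the 6 constraints hold; not an equilibrium.

4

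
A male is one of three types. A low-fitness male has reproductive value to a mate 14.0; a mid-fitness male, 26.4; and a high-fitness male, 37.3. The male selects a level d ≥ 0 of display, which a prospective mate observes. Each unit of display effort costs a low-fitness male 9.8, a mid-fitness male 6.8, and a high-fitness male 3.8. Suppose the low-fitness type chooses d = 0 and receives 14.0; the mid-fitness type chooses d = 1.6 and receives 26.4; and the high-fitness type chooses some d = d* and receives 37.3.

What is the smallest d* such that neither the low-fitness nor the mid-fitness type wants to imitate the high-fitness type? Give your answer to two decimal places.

3.20

Mid-fitness type (on-path payoff 26.4 − 6.8×1.6 = 15.52) won't mimic when 15.52 ≥ 37.3 − 6.8·d*, i.e. d* ≥ 3.20.
Low-fitness type (on-path payoff 14.0) won't mimic when 14.0 ≥ 37.3 − 9.8·d*, i.e. d* ≥ 2.38.
Both must hold, so d* = max(2.38, 3.20) = 3.20. The mid-fitness type's constraint binds.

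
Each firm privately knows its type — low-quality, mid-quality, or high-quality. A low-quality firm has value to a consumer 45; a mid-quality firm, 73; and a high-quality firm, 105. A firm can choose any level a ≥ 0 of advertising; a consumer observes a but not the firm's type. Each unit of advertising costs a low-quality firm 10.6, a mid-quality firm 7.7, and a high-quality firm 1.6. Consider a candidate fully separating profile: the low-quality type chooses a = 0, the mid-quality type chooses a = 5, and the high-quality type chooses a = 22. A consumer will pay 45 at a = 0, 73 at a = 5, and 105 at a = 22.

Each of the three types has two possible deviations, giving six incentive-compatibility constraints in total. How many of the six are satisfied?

5

High-quality (own payoff 105 − 1.6×22 = 69.8): to a=0 gives 45 → no gain ✓; to a=5 gives 73 − 1.6×5 = 65 → no gain ✓.
Mid-quality (own payoff 73 − 7.7×5 = 34.5): to a=0 gives 45 → profitable ✗; to a=22 gives 105 − 7.7×22 = -64.4 → no gain ✓.
Low-quality (own payoff 45): to a=5 gives 73 − 10.6×5 = 20 → no gain ✓; to a=22 gives 105 − 10.6×22 = -128.2 → no gain ✓.
5 of the 6 constraints hold; not an equilibrium.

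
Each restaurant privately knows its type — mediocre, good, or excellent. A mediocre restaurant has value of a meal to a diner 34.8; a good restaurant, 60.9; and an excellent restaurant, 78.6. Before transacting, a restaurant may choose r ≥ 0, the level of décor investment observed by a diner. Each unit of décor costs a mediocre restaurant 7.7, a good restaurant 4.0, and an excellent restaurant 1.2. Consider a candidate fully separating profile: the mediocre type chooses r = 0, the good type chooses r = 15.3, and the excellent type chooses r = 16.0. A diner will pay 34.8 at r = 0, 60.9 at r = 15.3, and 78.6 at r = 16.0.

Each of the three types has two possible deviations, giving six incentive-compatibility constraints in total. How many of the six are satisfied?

Mediocre (own payoff 34.8): to r=15.3 gives 60.9 − 7.7×15.3 = -56.91 → no gain ✓; to r=16.0 gives 78.6 − 7.7×16.0 = -44.6 → no gain ✓.
Excellent (own payoff 78.6 − 1.2×16.0 = 59.4): to r=0 gives 34.8 → no gain ✓; to r=15.3 gives 60.9 − 1.2×15.3 = 42.54 → no gain ✓.
Good (own payoff 60.9 − 4.0×15.3 = -0.3): to r=0 gives 34.8 → profitable ✗; to r=16.0 gives 78.6 − 4.0×16.0 = 14.6 → profitable ✗.
4 of the 6 constraints hold; not an equilibrium.

4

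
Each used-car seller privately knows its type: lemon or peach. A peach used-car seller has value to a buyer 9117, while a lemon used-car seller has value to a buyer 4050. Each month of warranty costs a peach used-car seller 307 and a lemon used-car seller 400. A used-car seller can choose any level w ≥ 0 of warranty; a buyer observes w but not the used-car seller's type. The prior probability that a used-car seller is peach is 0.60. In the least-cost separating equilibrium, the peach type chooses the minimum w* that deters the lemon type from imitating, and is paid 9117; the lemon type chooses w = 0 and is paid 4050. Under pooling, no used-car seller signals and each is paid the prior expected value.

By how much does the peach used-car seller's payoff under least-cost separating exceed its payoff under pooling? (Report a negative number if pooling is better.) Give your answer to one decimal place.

Least-cost separating signal: w* solves 4050 = 9117 − 400·w*, so w* = (9117 − 4050)/400 = 12.6675.
Peach type's separating payoff: 9117 − 307 × w* = 9117 − 307 × (9117 − 4050)/400 = 9117 − 1555569/400 ≈ 5228.078.
Pooling payoff: 0.60 × 9117 + 0.40 × 4050 = 7090.2.
Difference: 5228.078 − 7090.2 = -1862.122, i.e. -1862.1 to one decimal place.
The peach type would prefer the pooling outcome.

-1862.1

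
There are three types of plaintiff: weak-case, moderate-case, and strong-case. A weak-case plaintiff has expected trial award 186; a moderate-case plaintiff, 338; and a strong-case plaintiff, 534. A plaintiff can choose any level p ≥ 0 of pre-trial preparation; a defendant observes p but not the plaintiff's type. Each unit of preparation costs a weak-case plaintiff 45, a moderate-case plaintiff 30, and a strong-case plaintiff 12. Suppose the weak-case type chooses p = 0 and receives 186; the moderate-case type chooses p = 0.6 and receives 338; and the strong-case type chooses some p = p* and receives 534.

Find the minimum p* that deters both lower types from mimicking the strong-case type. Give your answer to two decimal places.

7.73

Moderate-case type (on-path payoff 338 − 30×0.6 = 320) won't mimic when 320 ≥ 534 − 30·p*, i.e. p* ≥ 7.13.
Weak-case type (on-path payoff 186) won't mimic when 186 ≥ 534 − 45·p*, i.e. p* ≥ 7.73.
Both must hold, so p* = max(7.73, 7.13) = 7.73. The weak-case type's constraint binds.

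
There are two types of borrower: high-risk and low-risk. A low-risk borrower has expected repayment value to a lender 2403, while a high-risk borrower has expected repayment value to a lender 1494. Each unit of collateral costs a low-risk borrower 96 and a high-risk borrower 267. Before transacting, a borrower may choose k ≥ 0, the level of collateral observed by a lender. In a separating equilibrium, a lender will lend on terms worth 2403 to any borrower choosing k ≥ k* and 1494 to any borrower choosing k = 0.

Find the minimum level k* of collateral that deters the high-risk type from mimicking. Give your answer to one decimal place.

3.4

A high-risk borrower choosing k = 0 receives 1494.
Imitating at k* instead would pay 2403 at cost 267·k*, netting 2403 − 267·k*.
Indifference: 1494 = 2403 − 267·k*, so k* = (2403 − 1494) / 267 ≈ 3.4.
At k* the high-risk type's incentive constraint just binds; the low-risk type strictly prefers k* since its per-unit cost is lower.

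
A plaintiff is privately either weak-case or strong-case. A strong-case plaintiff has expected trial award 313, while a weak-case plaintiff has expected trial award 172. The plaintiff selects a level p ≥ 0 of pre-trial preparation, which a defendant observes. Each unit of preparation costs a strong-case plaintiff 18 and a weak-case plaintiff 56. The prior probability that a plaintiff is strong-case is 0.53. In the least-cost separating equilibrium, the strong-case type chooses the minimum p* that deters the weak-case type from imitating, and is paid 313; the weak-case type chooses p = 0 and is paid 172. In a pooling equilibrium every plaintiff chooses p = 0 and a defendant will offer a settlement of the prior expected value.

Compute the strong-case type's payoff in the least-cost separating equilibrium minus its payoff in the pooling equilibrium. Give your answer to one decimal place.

20.9

Least-cost separating signal: p* solves 172 = 313 − 56·p*, so p* = (313 − 172)/56 ≈ 2.5179.
Strong-case type's separating payoff: 313 − 18 × p* = 313 − 18 × (313 − 172)/56 = 313 − 2538/56 ≈ 267.679.
Pooling payoff: 0.53 × 313 + 0.47 × 172 = 246.73.
Difference: 267.679 − 246.73 = 20.949, i.e. 20.9 to one decimal place.
The strong-case type prefers to separate.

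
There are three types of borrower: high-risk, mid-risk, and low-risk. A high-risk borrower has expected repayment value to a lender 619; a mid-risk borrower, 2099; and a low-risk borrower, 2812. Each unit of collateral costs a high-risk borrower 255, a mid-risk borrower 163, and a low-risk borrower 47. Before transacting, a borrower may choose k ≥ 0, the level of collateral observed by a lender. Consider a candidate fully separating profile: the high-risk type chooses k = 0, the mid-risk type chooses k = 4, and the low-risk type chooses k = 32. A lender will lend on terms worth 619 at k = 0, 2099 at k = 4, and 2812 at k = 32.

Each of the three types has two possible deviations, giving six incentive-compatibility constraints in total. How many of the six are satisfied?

4

High-risk (own payoff 619): to k=4 gives 2099 − 255×4 = 1079 → profitable ✗; to k=32 gives 2812 − 255×32 = -5348 → no gain ✓.
Low-risk (own payoff 2812 − 47×32 = 1308): to k=0 gives 619 → no gain ✓; to k=4 gives 2099 − 47×4 = 1911 → profitable ✗.
Mid-risk (own payoff 2099 − 163×4 = 1447): to k=0 gives 619 → no gain ✓; to k=32 gives 2812 − 163×32 = -2404 → no gain ✓.
4 of the 6 constraints hold; not an equilibrium.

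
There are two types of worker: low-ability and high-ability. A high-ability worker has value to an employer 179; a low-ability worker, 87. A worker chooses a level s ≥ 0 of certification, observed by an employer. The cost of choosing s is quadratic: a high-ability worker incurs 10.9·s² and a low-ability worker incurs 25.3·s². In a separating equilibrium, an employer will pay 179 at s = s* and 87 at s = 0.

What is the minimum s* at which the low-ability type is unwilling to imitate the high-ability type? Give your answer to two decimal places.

The low-ability type at s = 0 receives 87; imitating at s* yields 179 − 25.3·s*².
Indifference: 87 = 179 − 25.3·s*², so s*² = (179 − 87) / 25.3 ≈ 3.6364.
s* = √3.6364 ≈ 1.91.

1.91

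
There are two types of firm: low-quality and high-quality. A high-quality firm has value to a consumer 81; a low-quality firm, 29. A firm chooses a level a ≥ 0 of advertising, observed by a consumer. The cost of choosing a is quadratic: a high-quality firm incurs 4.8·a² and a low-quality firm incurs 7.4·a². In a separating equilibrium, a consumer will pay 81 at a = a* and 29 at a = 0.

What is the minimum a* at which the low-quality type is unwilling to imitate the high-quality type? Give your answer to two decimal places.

2.65

The low-quality type at a = 0 receives 29; imitating at a* yields 81 − 7.4·a*².
Indifference: 29 = 81 − 7.4·a*², so a*² = (81 − 29) / 7.4 ≈ 7.0270.
a* = √7.0270 ≈ 2.65.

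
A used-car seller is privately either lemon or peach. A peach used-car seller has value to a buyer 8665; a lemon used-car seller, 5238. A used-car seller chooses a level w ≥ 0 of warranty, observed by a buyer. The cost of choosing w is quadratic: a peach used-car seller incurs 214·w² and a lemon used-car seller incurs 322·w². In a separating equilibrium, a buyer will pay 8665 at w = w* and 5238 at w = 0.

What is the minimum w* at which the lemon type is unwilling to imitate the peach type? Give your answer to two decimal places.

3.26

The lemon type at w = 0 receives 5238; imitating at w* yields 8665 − 322·w*².
Indifference: 5238 = 8665 − 322·w*², so w*² = (8665 − 5238) / 322 ≈ 10.6429.
w* = √10.6429 ≈ 3.26.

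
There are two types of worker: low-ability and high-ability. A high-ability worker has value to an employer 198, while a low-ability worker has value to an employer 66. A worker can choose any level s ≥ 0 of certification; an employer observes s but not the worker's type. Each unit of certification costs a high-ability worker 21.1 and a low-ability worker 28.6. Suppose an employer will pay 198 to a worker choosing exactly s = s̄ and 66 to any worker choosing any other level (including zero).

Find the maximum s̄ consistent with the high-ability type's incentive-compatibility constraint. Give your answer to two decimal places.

6.26

Choosing s̄ yields the high-ability type 198 − 21.1·s̄; choosing zero yields 66.
The high-ability type is indifferent at 198 − 21.1·s̄ = 66, i.e. s̄ = (198 − 66) / 21.1 ≈ 6.26.
For any s̄ above 6.26 the high-ability type would rather pool at zero, so separation collapses.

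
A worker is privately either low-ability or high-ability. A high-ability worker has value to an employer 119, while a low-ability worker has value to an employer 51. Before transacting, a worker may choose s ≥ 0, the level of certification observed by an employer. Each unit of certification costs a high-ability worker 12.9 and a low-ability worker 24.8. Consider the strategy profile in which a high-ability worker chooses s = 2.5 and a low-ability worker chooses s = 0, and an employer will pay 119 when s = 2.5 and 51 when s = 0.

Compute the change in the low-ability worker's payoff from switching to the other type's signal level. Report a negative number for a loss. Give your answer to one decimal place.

Playing s = 0 the low-ability worker receives 51.
Deviating to s = 2.5 brings payment 119 at cost 24.8 × 2.5 = 62, netting 57.
Gain from deviating: 57 − 51 = 6.0.
The gain is positive, so the low-ability type's incentive-compatibility constraint is violated — this profile is not a separating equilibrium.

6.0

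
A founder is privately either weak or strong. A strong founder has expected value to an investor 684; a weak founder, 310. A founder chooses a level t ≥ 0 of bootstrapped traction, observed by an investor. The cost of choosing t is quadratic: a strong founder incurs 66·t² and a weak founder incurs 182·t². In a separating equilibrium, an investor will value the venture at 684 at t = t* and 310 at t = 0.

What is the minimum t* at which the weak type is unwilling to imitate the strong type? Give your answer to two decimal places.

The weak type at t = 0 receives 310; imitating at t* yields 684 − 182·t*².
Indifference: 310 = 684 − 182·t*², so t*² = (684 − 310) / 182 ≈ 2.0549.
t* = √2.0549 ≈ 1.43.

1.43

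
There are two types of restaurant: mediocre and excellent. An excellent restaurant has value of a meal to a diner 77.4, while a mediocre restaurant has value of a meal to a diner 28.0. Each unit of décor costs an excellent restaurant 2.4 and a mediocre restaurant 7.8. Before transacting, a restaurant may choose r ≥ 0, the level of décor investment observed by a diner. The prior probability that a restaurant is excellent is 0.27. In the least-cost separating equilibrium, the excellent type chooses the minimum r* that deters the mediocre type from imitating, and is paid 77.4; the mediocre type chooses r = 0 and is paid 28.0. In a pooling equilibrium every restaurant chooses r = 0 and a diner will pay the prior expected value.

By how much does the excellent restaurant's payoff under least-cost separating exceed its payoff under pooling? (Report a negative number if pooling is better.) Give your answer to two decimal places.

20.86

Least-cost separating signal: r* solves 28.0 = 77.4 − 7.8·r*, so r* = (77.4 − 28.0)/7.8 ≈ 6.3333.
Excellent type's separating payoff: 77.4 − 2.4 × r* = 77.4 − 2.4 × (77.4 − 28.0)/7.8 = 77.4 − 118.56/7.8 = 62.2.
Pooling payoff: 0.27 × 77.4 + 0.73 × 28.0 = 41.338.
Difference: 62.2 − 41.338 = 20.862, i.e. 20.86 to two decimal places.
The excellent type prefers to separate.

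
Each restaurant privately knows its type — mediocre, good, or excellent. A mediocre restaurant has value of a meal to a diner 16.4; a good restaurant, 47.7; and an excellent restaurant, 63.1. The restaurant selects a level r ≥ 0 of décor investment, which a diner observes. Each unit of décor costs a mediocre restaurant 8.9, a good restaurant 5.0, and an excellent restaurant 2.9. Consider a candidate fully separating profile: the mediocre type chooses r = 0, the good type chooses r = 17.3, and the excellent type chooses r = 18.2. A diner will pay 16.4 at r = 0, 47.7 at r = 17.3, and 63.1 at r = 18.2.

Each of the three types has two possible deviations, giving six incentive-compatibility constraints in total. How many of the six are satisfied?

3

Excellent (own payoff 63.1 − 2.9×18.2 = 10.32): to r=0 gives 16.4 → profitable ✗; to r=17.3 gives 47.7 − 2.9×17.3 = -2.47 → no gain ✓.
Good (own payoff 47.7 − 5.0×17.3 = -38.8): to r=0 gives 16.4 → profitable ✗; to r=18.2 gives 63.1 − 5.0×18.2 = -27.9 → profitable ✗.
Mediocre (own payoff 16.4): to r=17.3 gives 47.7 − 8.9×17.3 = -106.27 → no gain ✓; to r=18.2 gives 63.1 − 8.9×18.2 = -98.88 → no gain ✓.
3 of the 6 constraints hold; not an equilibrium.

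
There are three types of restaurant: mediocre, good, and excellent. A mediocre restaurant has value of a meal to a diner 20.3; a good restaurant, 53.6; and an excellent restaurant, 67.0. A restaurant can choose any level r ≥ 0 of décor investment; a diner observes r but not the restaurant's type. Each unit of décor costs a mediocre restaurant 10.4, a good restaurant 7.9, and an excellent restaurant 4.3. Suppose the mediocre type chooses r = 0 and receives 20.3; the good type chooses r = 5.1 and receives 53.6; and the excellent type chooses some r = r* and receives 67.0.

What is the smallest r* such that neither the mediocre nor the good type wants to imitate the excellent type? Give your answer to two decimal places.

6.80

Good type (on-path payoff 53.6 − 7.9×5.1 = 13.31) won't mimic when 13.31 ≥ 67.0 − 7.9·r*, i.e. r* ≥ 6.80.
Mediocre type (on-path payoff 20.3) won't mimic when 20.3 ≥ 67.0 − 10.4·r*, i.e. r* ≥ 4.49.
Both must hold, so r* = max(4.49, 6.80) = 6.80. The good type's constraint binds.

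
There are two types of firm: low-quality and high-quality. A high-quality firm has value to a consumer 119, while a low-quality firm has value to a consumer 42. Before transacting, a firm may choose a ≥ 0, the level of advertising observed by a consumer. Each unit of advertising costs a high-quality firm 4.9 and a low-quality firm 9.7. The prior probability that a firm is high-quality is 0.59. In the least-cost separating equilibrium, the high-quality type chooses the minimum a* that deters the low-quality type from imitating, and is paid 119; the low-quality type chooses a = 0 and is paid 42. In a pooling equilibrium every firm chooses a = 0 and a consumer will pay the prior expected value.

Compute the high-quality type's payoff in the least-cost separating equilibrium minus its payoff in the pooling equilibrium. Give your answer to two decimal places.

-7.33

Least-cost separating signal: a* solves 42 = 119 − 9.7·a*, so a* = (119 − 42)/9.7 ≈ 7.9381.
High-quality type's separating payoff: 119 − 4.9 × a* = 119 − 4.9 × (119 − 42)/9.7 = 119 − 377.3/9.7 ≈ 80.1031.
Pooling payoff: 0.59 × 119 + 0.41 × 42 = 87.43.
Difference: 80.1031 − 87.43 = -7.3269, i.e. -7.33 to two decimal places.
The high-quality type would prefer the pooling outcome.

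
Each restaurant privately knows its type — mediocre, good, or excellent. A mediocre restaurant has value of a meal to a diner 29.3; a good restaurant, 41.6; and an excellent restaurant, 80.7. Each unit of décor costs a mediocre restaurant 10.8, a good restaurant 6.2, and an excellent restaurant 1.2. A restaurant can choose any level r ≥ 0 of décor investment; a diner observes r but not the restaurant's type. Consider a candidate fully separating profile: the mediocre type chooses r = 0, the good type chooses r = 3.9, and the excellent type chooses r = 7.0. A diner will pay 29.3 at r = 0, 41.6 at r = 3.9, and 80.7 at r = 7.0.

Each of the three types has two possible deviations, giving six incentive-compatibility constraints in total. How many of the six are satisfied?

Good (own payoff 41.6 − 6.2×3.9 = 17.42): to r=0 gives 29.3 → profitable ✗; to r=7.0 gives 80.7 − 6.2×7.0 = 37.3 → profitable ✗.
Excellent (own payoff 80.7 − 1.2×7.0 = 72.3): to r=0 gives 29.3 → no gain ✓; to r=3.9 gives 41.6 − 1.2×3.9 = 36.92 → no gain ✓.
Mediocre (own payoff 29.3): to r=3.9 gives 41.6 − 10.8×3.9 = -0.52 → no gain ✓; to r=7.0 gives 80.7 − 10.8×7.0 = 5.1 → no gain ✓.
4 of the 6 constraints hold; not an equilibrium.

4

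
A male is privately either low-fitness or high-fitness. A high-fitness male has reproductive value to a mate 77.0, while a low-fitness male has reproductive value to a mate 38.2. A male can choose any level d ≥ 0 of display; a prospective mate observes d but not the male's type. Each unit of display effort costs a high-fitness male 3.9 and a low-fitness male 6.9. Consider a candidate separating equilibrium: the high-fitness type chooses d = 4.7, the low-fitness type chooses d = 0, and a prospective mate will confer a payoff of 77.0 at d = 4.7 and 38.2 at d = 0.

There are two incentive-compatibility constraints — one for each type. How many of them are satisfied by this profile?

Low-fitness type: stay at 0 → 38.2; mimic → 77.0 − 6.9 × 4.7 = 44.57. IC fails (38.2 < 44.57).
High-fitness type: signal → 77.0 − 3.9 × 4.7 = 58.67; deviate to 0 → 38.2. IC holds (58.67 ≥ 38.2).
1 of 2 constraints hold, so this profile is not an equilibrium.

1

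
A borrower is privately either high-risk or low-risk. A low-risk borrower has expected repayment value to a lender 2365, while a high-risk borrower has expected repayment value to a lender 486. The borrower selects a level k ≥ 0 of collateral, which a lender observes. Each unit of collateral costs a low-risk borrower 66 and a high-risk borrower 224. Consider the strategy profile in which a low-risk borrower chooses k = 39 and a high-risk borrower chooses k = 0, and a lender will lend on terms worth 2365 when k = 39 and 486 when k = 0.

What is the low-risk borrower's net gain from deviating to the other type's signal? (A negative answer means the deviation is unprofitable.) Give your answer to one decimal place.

695.0

Playing k = 39 the low-risk borrower receives 2365 − 66 × 39 = -209.
Deviating to k = 0 yields 486 instead.
Gain from deviating: 486 − (-209) = 695.0.
The gain is positive, so the low-risk type's incentive-compatibility constraint is violated — this profile is not a separating equilibrium.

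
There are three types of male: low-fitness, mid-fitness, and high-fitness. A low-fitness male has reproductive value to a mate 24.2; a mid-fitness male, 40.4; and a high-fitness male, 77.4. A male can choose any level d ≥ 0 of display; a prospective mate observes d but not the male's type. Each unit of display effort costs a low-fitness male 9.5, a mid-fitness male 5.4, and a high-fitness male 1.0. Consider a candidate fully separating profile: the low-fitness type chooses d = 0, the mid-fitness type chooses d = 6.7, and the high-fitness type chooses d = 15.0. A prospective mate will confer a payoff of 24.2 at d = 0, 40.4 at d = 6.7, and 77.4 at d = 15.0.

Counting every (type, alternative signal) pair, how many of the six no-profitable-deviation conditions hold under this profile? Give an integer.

Mid-fitness (own payoff 40.4 − 5.4×6.7 = 4.22): to d=0 gives 24.2 → profitable ✗; to d=15.0 gives 77.4 − 5.4×15.0 = -3.6 → no gain ✓.
High-fitness (own payoff 77.4 − 1.0×15.0 = 62.4): to d=0 gives 24.2 → no gain ✓; to d=6.7 gives 40.4 − 1.0×6.7 = 33.7 → no gain ✓.
Low-fitness (own payoff 24.2): to d=6.7 gives 40.4 − 9.5×6.7 = -23.25 → no gain ✓; to d=15.0 gives 77.4 − 9.5×15.0 = -65.1 → no gain ✓.
5 of the 6 constraints hold; not an equilibrium.

5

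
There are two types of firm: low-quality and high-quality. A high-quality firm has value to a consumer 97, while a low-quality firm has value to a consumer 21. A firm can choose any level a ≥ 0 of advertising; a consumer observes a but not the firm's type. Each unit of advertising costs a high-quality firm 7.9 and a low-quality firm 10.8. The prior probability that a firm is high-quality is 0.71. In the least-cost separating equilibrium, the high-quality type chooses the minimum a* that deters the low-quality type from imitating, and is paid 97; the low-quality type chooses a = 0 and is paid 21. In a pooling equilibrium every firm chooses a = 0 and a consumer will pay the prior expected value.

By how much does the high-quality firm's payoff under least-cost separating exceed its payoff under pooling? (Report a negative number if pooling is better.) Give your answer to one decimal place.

-33.6

Least-cost separating signal: a* solves 21 = 97 − 10.8·a*, so a* = (97 − 21)/10.8 ≈ 7.0370.
High-quality type's separating payoff: 97 − 7.9 × a* = 97 − 7.9 × (97 − 21)/10.8 = 97 − 600.4/10.8 ≈ 41.407.
Pooling payoff: 0.71 × 97 + 0.29 × 21 = 74.96.
Difference: 41.407 − 74.96 = -33.553, i.e. -33.6 to one decimal place.
The high-quality type would prefer the pooling outcome.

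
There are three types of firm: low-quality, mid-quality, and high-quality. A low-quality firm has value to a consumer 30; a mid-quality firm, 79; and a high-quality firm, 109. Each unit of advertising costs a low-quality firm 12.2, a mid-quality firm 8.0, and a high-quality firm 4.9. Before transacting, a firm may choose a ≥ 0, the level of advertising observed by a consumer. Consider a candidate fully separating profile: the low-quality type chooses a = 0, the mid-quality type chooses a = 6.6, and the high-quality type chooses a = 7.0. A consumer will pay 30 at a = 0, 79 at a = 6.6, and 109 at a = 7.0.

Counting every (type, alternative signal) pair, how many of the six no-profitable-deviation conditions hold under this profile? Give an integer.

Mid-quality (own payoff 79 − 8.0×6.6 = 26.2): to a=0 gives 30 → profitable ✗; to a=7.0 gives 109 − 8.0×7.0 = 53 → profitable ✗.
High-quality (own payoff 109 − 4.9×7.0 = 74.7): to a=0 gives 30 → no gain ✓; to a=6.6 gives 79 − 4.9×6.6 = 46.66 → no gain ✓.
Low-quality (own payoff 30): to a=6.6 gives 79 − 12.2×6.6 = -1.52 → no gain ✓; to a=7.0 gives 109 − 12.2×7.0 = 23.6 → no gain ✓.
4 of the 6 constraints hold; not an equilibrium.

4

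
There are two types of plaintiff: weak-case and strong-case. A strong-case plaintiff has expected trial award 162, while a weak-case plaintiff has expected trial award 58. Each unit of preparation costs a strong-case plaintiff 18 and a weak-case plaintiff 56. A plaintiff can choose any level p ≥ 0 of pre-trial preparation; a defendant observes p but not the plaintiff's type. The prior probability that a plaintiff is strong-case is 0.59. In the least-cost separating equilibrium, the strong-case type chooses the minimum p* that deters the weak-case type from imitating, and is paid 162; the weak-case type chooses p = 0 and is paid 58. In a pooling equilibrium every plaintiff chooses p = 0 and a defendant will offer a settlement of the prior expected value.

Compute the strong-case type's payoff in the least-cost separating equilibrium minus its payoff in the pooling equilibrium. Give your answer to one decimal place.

Least-cost separating signal: p* solves 58 = 162 − 56·p*, so p* = (162 − 58)/56 ≈ 1.8571.
Strong-case type's separating payoff: 162 − 18 × p* = 162 − 18 × (162 − 58)/56 = 162 − 1872/56 ≈ 128.571.
Pooling payoff: 0.59 × 162 + 0.41 × 58 = 119.36.
Difference: 128.571 − 119.36 = 9.211, i.e. 9.2 to one decimal place.
The strong-case type prefers to separate.

9.2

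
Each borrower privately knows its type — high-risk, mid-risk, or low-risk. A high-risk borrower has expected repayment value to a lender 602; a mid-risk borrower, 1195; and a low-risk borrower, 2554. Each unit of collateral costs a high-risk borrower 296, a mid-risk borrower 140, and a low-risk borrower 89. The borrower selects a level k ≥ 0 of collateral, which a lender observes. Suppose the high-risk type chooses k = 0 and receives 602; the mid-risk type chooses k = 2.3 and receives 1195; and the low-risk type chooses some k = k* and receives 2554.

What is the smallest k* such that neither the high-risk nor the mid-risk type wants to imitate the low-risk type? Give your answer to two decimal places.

Mid-risk type (on-path payoff 1195 − 140×2.3 = 873) won't mimic when 873 ≥ 2554 − 140·k*, i.e. k* ≥ 12.01.
High-risk type (on-path payoff 602) won't mimic when 602 ≥ 2554 − 296·k*, i.e. k* ≥ 6.59.
Both must hold, so k* = max(6.59, 12.01) = 12.01. The mid-risk type's constraint binds.

12.01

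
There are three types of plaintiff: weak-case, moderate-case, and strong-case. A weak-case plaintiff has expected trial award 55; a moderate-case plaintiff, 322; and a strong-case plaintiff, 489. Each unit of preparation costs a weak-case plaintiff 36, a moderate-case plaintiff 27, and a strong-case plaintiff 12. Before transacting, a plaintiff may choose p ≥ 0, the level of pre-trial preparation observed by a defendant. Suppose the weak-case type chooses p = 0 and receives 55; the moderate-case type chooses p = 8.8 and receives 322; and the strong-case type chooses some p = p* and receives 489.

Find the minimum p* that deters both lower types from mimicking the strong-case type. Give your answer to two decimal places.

Moderate-case type (on-path payoff 322 − 27×8.8 = 84.4) won't mimic when 84.4 ≥ 489 − 27·p*, i.e. p* ≥ 14.99.
Weak-case type (on-path payoff 55) won't mimic when 55 ≥ 489 − 36·p*, i.e. p* ≥ 12.06.
Both must hold, so p* = max(12.06, 14.99) = 14.99. The moderate-case type's constraint binds.

14.99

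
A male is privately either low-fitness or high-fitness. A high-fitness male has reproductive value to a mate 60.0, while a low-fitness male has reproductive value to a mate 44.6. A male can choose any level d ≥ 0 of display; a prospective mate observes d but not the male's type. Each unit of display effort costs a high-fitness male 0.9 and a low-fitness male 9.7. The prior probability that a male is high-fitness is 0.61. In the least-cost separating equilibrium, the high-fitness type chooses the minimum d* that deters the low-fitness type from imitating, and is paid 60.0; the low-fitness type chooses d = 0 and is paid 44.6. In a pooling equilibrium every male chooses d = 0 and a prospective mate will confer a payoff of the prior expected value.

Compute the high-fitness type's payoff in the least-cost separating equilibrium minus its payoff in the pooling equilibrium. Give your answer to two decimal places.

4.58

Least-cost separating signal: d* solves 44.6 = 60.0 − 9.7·d*, so d* = (60.0 − 44.6)/9.7 ≈ 1.5876.
High-fitness type's separating payoff: 60.0 − 0.9 × d* = 60.0 − 0.9 × (60.0 − 44.6)/9.7 = 60.0 − 13.86/9.7 ≈ 58.5711.
Pooling payoff: 0.61 × 60.0 + 0.39 × 44.6 = 53.994.
Difference: 58.5711 − 53.994 = 4.5771, i.e. 4.58 to two decimal places.
The high-fitness type prefers to separate.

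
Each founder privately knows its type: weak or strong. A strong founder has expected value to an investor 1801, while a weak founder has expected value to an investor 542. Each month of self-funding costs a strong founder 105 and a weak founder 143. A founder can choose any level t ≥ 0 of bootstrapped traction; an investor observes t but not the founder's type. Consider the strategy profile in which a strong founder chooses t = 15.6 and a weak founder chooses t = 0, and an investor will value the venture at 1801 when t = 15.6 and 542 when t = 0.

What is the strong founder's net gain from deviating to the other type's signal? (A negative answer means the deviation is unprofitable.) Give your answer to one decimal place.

Playing t = 15.6 the strong founder receives 1801 − 105 × 15.6 = 163.
Deviating to t = 0 yields 542 instead.
Gain from deviating: 542 − 163 = 379.0.
The gain is positive, so the strong type's incentive-compatibility constraint is violated — this profile is not a separating equilibrium.

379.0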